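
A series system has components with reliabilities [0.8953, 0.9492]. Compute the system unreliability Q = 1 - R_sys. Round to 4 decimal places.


Components: [0.8953, 0.9492]
After component 1: product = 0.8953
After component 2: product = 0.8498
R_sys = 0.8498
Q = 1 - 0.8498 = 0.1502

0.1502


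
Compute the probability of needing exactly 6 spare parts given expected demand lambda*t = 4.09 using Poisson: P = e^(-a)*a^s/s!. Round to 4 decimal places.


a = 4.09, s = 6
e^(-a) = e^(-4.09) = 0.0167
a^s = 4.09^6 = 4681.013
s! = 720
P = 0.0167 * 4681.013 / 720
P = 0.1088

0.1088


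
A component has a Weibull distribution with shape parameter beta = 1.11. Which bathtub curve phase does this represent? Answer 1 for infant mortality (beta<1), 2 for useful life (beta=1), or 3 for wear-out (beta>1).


beta = 1.11
Compare beta to 1:
beta < 1 => infant mortality (phase 1)
beta = 1 => useful life (phase 2)
beta > 1 => wear-out (phase 3)
Since beta = 1.11, this is wear-out (increasing failure rate)
Phase = 3

3


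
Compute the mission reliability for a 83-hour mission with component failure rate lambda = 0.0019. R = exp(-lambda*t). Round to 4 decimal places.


lambda = 0.0019
mission_time = 83
lambda * t = 0.0019 * 83 = 0.1577
R = exp(-0.1577)
R = 0.8541

0.8541


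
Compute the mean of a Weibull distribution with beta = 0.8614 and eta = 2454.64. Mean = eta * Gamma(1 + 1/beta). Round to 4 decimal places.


beta = 0.8614, eta = 2454.64
1/beta = 1.1609
1 + 1/beta = 2.1609
Gamma(2.1609) = 1.0791
Mean = 2454.64 * 1.0791
Mean = 2648.7487

2648.7487


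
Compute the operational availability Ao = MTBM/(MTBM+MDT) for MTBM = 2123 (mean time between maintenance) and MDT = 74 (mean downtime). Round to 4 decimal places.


MTBM = 2123
MDT = 74
MTBM + MDT = 2197
Ao = 2123 / 2197
Ao = 0.9663

0.9663


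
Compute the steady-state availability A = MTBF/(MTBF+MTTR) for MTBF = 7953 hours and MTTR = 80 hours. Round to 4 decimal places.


MTBF = 7953
MTTR = 80
MTBF + MTTR = 8033
A = 7953 / 8033
A = 0.99

0.99


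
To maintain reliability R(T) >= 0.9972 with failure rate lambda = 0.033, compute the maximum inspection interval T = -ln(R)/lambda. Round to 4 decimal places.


R_target = 0.9972
lambda = 0.033
-ln(0.9972) = 0.0028
T = 0.0028 / 0.033
T = 0.085

0.085


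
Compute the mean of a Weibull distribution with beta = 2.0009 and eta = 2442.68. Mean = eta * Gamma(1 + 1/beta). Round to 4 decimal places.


beta = 2.0009, eta = 2442.68
1/beta = 0.4998
1 + 1/beta = 1.4998
Gamma(1.4998) = 0.8862
Mean = 2442.68 * 0.8862
Mean = 2164.7511

2164.7511


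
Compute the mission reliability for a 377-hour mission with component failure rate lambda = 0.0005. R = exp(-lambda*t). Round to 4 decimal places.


lambda = 0.0005
mission_time = 377
lambda * t = 0.0005 * 377 = 0.1885
R = exp(-0.1885)
R = 0.8282

0.8282


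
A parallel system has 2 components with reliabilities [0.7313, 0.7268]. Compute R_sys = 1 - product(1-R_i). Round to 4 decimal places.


Components: [0.7313, 0.7268]
(1 - 0.7313) = 0.2687, running product = 0.2687
(1 - 0.7268) = 0.2732, running product = 0.0734
Product of (1-R_i) = 0.0734
R_sys = 1 - 0.0734 = 0.9266

0.9266


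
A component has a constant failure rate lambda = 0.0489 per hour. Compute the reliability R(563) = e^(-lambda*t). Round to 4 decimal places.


lambda = 0.0489
t = 563
lambda * t = 27.5307
R(t) = e^(-27.5307)
R(t) = 0.0

0.0


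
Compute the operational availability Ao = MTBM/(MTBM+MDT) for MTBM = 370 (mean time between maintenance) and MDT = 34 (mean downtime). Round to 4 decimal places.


MTBM = 370
MDT = 34
MTBM + MDT = 404
Ao = 370 / 404
Ao = 0.9158

0.9158


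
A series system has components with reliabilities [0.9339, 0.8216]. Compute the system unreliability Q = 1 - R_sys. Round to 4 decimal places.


Components: [0.9339, 0.8216]
After component 1: product = 0.9339
After component 2: product = 0.7673
R_sys = 0.7673
Q = 1 - 0.7673 = 0.2327

0.2327


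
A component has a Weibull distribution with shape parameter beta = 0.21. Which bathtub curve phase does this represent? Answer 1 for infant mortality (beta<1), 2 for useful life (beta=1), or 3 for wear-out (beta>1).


beta = 0.21
Compare beta to 1:
beta < 1 => infant mortality (phase 1)
beta = 1 => useful life (phase 2)
beta > 1 => wear-out (phase 3)
Since beta = 0.21, this is infant mortality (decreasing failure rate)
Phase = 1

1


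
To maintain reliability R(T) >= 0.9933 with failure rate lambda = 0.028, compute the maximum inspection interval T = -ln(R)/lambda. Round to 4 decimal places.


R_target = 0.9933
lambda = 0.028
-ln(0.9933) = 0.0067
T = 0.0067 / 0.028
T = 0.2401

0.2401


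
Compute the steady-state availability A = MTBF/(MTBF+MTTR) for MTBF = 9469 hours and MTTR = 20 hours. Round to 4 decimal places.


MTBF = 9469
MTTR = 20
MTBF + MTTR = 9489
A = 9469 / 9489
A = 0.9979

0.9979


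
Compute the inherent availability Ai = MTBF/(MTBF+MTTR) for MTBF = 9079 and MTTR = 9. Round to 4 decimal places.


MTBF = 9079
MTTR = 9
MTBF + MTTR = 9088
Ai = 9079 / 9088
Ai = 0.999

0.999


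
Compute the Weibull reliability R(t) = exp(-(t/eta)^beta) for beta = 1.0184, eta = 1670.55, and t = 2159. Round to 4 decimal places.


beta = 1.0184, eta = 1670.55, t = 2159
t/eta = 2159 / 1670.55 = 1.2924
(t/eta)^beta = 1.2924^1.0184 = 1.2985
R(t) = exp(-1.2985)
R(t) = 0.2729

0.2729


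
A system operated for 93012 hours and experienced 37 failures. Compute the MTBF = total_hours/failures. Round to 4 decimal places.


total_hours = 93012
failures = 37
MTBF = 93012 / 37
MTBF = 2513.8378

2513.8378


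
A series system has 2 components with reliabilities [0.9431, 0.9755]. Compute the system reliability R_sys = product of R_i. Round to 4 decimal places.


Components: [0.9431, 0.9755]
After component 1 (R=0.9431): product = 0.9431
After component 2 (R=0.9755): product = 0.92
R_sys = 0.92

0.92


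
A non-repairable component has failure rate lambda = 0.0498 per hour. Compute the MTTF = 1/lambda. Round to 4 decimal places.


lambda = 0.0498
MTTF = 1 / 0.0498
MTTF = 20.0803

20.0803


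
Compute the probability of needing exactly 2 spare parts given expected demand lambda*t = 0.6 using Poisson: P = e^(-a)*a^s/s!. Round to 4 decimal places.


a = 0.6, s = 2
e^(-a) = e^(-0.6) = 0.5488
a^s = 0.6^2 = 0.36
s! = 2
P = 0.5488 * 0.36 / 2
P = 0.0988

0.0988


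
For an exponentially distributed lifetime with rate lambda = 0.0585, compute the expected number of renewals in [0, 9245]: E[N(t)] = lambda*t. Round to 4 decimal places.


lambda = 0.0585
t = 9245
E[N(t)] = lambda * t
E[N(t)] = 0.0585 * 9245
E[N(t)] = 540.8325

540.8325


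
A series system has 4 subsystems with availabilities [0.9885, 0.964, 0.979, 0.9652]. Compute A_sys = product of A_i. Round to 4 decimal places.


Subsystems: [0.9885, 0.964, 0.979, 0.9652]
After subsystem 1 (A=0.9885): product = 0.9885
After subsystem 2 (A=0.964): product = 0.9529
After subsystem 3 (A=0.979): product = 0.9329
After subsystem 4 (A=0.9652): product = 0.9004
A_sys = 0.9004

0.9004


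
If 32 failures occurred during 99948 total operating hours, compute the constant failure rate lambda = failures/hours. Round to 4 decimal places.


failures = 32
total_hours = 99948
lambda = 32 / 99948
lambda = 0.0003

0.0003


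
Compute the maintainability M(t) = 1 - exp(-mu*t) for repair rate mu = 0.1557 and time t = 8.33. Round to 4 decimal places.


mu = 0.1557, t = 8.33
mu * t = 0.1557 * 8.33 = 1.297
exp(-1.297) = 0.2734
M(t) = 1 - 0.2734
M(t) = 0.7266

0.7266


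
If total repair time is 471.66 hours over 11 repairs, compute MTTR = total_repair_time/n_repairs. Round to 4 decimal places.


total_repair_time = 471.66
n_repairs = 11
MTTR = 471.66 / 11
MTTR = 42.8782

42.8782


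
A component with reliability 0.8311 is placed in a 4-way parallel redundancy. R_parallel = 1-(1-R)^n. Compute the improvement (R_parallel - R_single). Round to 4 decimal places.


R_single = 0.8311, n = 4
1 - R_single = 0.1689
(1 - R_single)^n = 0.1689^4 = 0.0008
R_parallel = 1 - 0.0008 = 0.9992
Improvement = 0.9992 - 0.8311
Improvement = 0.1681

0.1681


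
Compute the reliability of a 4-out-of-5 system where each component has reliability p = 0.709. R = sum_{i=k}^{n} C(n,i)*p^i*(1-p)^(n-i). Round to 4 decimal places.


k = 4, n = 5, p = 0.709
i=4: C(5,4)=5 * 0.709^4 * 0.291^1 = 0.3677
i=5: C(5,5)=1 * 0.709^5 * 0.291^0 = 0.1792
R = sum of terms = 0.5468

0.5468


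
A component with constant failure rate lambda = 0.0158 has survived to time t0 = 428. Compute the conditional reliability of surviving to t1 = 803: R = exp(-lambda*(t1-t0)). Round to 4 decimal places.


lambda = 0.0158
t0 = 428, t1 = 803
t1 - t0 = 375
lambda * (t1-t0) = 0.0158 * 375 = 5.925
R = exp(-5.925)
R = 0.0027

0.0027


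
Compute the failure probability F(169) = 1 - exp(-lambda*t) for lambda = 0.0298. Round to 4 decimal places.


lambda = 0.0298, t = 169
lambda * t = 5.0362
exp(-5.0362) = 0.0065
F(t) = 1 - 0.0065
F(t) = 0.9935

0.9935


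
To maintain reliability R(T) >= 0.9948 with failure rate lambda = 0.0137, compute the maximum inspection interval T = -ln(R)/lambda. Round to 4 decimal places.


R_target = 0.9948
lambda = 0.0137
-ln(0.9948) = 0.0052
T = 0.0052 / 0.0137
T = 0.3806

0.3806


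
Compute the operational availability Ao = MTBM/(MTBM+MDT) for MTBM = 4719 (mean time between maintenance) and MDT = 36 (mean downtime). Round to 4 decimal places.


MTBM = 4719
MDT = 36
MTBM + MDT = 4755
Ao = 4719 / 4755
Ao = 0.9924

0.9924


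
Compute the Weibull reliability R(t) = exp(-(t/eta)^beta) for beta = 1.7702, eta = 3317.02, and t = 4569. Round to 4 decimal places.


beta = 1.7702, eta = 3317.02, t = 4569
t/eta = 4569 / 3317.02 = 1.3774
(t/eta)^beta = 1.3774^1.7702 = 1.7627
R(t) = exp(-1.7627)
R(t) = 0.1716

0.1716


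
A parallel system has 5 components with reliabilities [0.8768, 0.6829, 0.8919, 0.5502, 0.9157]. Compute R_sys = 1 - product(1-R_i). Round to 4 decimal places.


Components: [0.8768, 0.6829, 0.8919, 0.5502, 0.9157]
(1 - 0.8768) = 0.1232, running product = 0.1232
(1 - 0.6829) = 0.3171, running product = 0.0391
(1 - 0.8919) = 0.1081, running product = 0.0042
(1 - 0.5502) = 0.4498, running product = 0.0019
(1 - 0.9157) = 0.0843, running product = 0.0002
Product of (1-R_i) = 0.0002
R_sys = 1 - 0.0002 = 0.9998

0.9998


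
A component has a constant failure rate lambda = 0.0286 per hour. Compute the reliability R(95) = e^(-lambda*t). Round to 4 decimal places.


lambda = 0.0286
t = 95
lambda * t = 2.717
R(t) = e^(-2.717)
R(t) = 0.0661

0.0661


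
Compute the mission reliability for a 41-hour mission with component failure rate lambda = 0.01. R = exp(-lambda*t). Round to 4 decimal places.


lambda = 0.01
mission_time = 41
lambda * t = 0.01 * 41 = 0.41
R = exp(-0.41)
R = 0.6637

0.6637


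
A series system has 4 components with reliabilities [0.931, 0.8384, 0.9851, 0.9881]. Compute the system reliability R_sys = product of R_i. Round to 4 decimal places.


Components: [0.931, 0.8384, 0.9851, 0.9881]
After component 1 (R=0.931): product = 0.931
After component 2 (R=0.8384): product = 0.7806
After component 3 (R=0.9851): product = 0.7689
After component 4 (R=0.9881): product = 0.7598
R_sys = 0.7598

0.7598


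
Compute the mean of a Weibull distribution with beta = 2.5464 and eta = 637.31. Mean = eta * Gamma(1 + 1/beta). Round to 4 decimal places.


beta = 2.5464, eta = 637.31
1/beta = 0.3927
1 + 1/beta = 1.3927
Gamma(1.3927) = 0.8877
Mean = 637.31 * 0.8877
Mean = 565.7306

565.7306


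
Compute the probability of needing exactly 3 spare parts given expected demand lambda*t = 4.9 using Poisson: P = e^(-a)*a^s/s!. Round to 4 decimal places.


a = 4.9, s = 3
e^(-a) = e^(-4.9) = 0.0074
a^s = 4.9^3 = 117.649
s! = 6
P = 0.0074 * 117.649 / 6
P = 0.146

0.146


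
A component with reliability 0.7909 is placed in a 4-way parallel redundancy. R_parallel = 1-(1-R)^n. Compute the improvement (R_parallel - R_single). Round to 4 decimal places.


R_single = 0.7909, n = 4
1 - R_single = 0.2091
(1 - R_single)^n = 0.2091^4 = 0.0019
R_parallel = 1 - 0.0019 = 0.9981
Improvement = 0.9981 - 0.7909
Improvement = 0.2072

0.2072


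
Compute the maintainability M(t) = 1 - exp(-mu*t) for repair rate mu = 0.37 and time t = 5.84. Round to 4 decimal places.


mu = 0.37, t = 5.84
mu * t = 0.37 * 5.84 = 2.1608
exp(-2.1608) = 0.1152
M(t) = 1 - 0.1152
M(t) = 0.8848

0.8848


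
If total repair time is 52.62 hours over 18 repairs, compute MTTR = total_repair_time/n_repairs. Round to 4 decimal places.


total_repair_time = 52.62
n_repairs = 18
MTTR = 52.62 / 18
MTTR = 2.9233

2.9233


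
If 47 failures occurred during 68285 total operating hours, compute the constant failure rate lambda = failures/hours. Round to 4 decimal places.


failures = 47
total_hours = 68285
lambda = 47 / 68285
lambda = 0.0007

0.0007


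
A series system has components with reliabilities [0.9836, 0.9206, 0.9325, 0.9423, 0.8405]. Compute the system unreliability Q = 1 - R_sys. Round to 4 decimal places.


Components: [0.9836, 0.9206, 0.9325, 0.9423, 0.8405]
After component 1: product = 0.9836
After component 2: product = 0.9055
After component 3: product = 0.8444
After component 4: product = 0.7957
After component 5: product = 0.6688
R_sys = 0.6688
Q = 1 - 0.6688 = 0.3312

0.3312


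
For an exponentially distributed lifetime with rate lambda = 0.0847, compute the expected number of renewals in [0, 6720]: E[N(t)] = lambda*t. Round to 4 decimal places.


lambda = 0.0847
t = 6720
E[N(t)] = lambda * t
E[N(t)] = 0.0847 * 6720
E[N(t)] = 569.184

569.184


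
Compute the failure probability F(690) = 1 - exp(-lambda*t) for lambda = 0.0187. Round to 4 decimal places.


lambda = 0.0187, t = 690
lambda * t = 12.903
exp(-12.903) = 0.0
F(t) = 1 - 0.0
F(t) = 1.0

1.0


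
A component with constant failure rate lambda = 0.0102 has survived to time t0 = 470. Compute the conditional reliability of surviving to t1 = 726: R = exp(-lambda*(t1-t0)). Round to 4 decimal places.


lambda = 0.0102
t0 = 470, t1 = 726
t1 - t0 = 256
lambda * (t1-t0) = 0.0102 * 256 = 2.6112
R = exp(-2.6112)
R = 0.0734

0.0734


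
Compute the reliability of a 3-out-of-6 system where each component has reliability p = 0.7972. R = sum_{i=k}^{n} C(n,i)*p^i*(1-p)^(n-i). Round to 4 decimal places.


k = 3, n = 6, p = 0.7972
i=3: C(6,3)=20 * 0.7972^3 * 0.2028^3 = 0.0845
i=4: C(6,4)=15 * 0.7972^4 * 0.2028^2 = 0.2492
i=5: C(6,5)=6 * 0.7972^5 * 0.2028^1 = 0.3918
i=6: C(6,6)=1 * 0.7972^6 * 0.2028^0 = 0.2567
R = sum of terms = 0.9822

0.9822


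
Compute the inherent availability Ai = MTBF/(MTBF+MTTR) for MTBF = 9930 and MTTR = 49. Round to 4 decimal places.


MTBF = 9930
MTTR = 49
MTBF + MTTR = 9979
Ai = 9930 / 9979
Ai = 0.9951

0.9951


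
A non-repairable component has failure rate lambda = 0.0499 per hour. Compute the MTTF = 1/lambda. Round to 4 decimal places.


lambda = 0.0499
MTTF = 1 / 0.0499
MTTF = 20.0401

20.0401


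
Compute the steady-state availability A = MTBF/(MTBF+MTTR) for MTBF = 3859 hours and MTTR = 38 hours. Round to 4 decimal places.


MTBF = 3859
MTTR = 38
MTBF + MTTR = 3897
A = 3859 / 3897
A = 0.9902

0.9902


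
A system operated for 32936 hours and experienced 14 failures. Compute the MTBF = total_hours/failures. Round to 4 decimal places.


total_hours = 32936
failures = 14
MTBF = 32936 / 14
MTBF = 2352.5714

2352.5714


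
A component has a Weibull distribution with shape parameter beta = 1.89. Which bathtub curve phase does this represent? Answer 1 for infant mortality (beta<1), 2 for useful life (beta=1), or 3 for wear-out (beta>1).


beta = 1.89
Compare beta to 1:
beta < 1 => infant mortality (phase 1)
beta = 1 => useful life (phase 2)
beta > 1 => wear-out (phase 3)
Since beta = 1.89, this is wear-out (increasing failure rate)
Phase = 3

3


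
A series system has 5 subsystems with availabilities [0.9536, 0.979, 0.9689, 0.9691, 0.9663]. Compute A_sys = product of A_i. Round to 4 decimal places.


Subsystems: [0.9536, 0.979, 0.9689, 0.9691, 0.9663]
After subsystem 1 (A=0.9536): product = 0.9536
After subsystem 2 (A=0.979): product = 0.9336
After subsystem 3 (A=0.9689): product = 0.9045
After subsystem 4 (A=0.9691): product = 0.8766
After subsystem 5 (A=0.9663): product = 0.847
A_sys = 0.847

0.847


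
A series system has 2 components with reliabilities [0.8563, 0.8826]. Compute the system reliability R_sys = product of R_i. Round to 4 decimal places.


Components: [0.8563, 0.8826]
After component 1 (R=0.8563): product = 0.8563
After component 2 (R=0.8826): product = 0.7558
R_sys = 0.7558

0.7558


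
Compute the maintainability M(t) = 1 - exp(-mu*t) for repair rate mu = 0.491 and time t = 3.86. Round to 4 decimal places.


mu = 0.491, t = 3.86
mu * t = 0.491 * 3.86 = 1.8953
exp(-1.8953) = 0.1503
M(t) = 1 - 0.1503
M(t) = 0.8497

0.8497


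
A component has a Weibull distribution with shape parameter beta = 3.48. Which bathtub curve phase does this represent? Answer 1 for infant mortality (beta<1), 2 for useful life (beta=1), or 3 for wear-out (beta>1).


beta = 3.48
Compare beta to 1:
beta < 1 => infant mortality (phase 1)
beta = 1 => useful life (phase 2)
beta > 1 => wear-out (phase 3)
Since beta = 3.48, this is wear-out (increasing failure rate)
Phase = 3

3


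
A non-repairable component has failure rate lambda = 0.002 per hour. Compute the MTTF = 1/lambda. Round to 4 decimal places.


lambda = 0.002
MTTF = 1 / 0.002
MTTF = 500.0

500.0


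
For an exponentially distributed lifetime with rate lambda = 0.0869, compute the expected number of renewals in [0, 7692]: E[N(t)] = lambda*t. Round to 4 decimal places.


lambda = 0.0869
t = 7692
E[N(t)] = lambda * t
E[N(t)] = 0.0869 * 7692
E[N(t)] = 668.4348

668.4348


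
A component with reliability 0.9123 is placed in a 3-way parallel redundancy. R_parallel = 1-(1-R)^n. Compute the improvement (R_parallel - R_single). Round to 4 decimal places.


R_single = 0.9123, n = 3
1 - R_single = 0.0877
(1 - R_single)^n = 0.0877^3 = 0.0007
R_parallel = 1 - 0.0007 = 0.9993
Improvement = 0.9993 - 0.9123
Improvement = 0.087

0.087


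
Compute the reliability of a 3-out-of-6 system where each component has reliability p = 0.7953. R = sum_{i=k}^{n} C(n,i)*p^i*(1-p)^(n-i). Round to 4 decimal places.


k = 3, n = 6, p = 0.7953
i=3: C(6,3)=20 * 0.7953^3 * 0.2047^3 = 0.0863
i=4: C(6,4)=15 * 0.7953^4 * 0.2047^2 = 0.2514
i=5: C(6,5)=6 * 0.7953^5 * 0.2047^1 = 0.3908
i=6: C(6,6)=1 * 0.7953^6 * 0.2047^0 = 0.253
R = sum of terms = 0.9816

0.9816


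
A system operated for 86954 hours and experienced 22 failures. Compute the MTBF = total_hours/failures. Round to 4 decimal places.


total_hours = 86954
failures = 22
MTBF = 86954 / 22
MTBF = 3952.4545

3952.4545


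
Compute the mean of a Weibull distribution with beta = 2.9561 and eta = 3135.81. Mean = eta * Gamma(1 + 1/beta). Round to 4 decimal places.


beta = 2.9561, eta = 3135.81
1/beta = 0.3383
1 + 1/beta = 1.3383
Gamma(1.3383) = 0.8924
Mean = 3135.81 * 0.8924
Mean = 2798.422

2798.422


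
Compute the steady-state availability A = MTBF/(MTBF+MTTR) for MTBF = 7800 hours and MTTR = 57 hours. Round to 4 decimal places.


MTBF = 7800
MTTR = 57
MTBF + MTTR = 7857
A = 7800 / 7857
A = 0.9927

0.9927


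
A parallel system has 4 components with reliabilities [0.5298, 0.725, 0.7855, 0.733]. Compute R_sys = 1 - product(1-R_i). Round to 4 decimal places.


Components: [0.5298, 0.725, 0.7855, 0.733]
(1 - 0.5298) = 0.4702, running product = 0.4702
(1 - 0.725) = 0.275, running product = 0.1293
(1 - 0.7855) = 0.2145, running product = 0.0277
(1 - 0.733) = 0.267, running product = 0.0074
Product of (1-R_i) = 0.0074
R_sys = 1 - 0.0074 = 0.9926

0.9926


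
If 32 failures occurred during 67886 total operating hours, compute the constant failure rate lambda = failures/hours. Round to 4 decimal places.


failures = 32
total_hours = 67886
lambda = 32 / 67886
lambda = 0.0005

0.0005


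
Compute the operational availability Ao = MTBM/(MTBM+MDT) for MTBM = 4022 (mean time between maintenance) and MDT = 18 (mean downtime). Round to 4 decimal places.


MTBM = 4022
MDT = 18
MTBM + MDT = 4040
Ao = 4022 / 4040
Ao = 0.9955

0.9955


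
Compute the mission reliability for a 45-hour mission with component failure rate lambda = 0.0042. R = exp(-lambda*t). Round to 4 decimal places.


lambda = 0.0042
mission_time = 45
lambda * t = 0.0042 * 45 = 0.189
R = exp(-0.189)
R = 0.8278

0.8278


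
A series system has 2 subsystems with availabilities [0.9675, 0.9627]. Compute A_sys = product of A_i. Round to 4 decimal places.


Subsystems: [0.9675, 0.9627]
After subsystem 1 (A=0.9675): product = 0.9675
After subsystem 2 (A=0.9627): product = 0.9314
A_sys = 0.9314

0.9314


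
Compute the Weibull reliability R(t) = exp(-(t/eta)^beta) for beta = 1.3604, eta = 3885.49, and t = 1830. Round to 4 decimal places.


beta = 1.3604, eta = 3885.49, t = 1830
t/eta = 1830 / 3885.49 = 0.471
(t/eta)^beta = 0.471^1.3604 = 0.3591
R(t) = exp(-0.3591)
R(t) = 0.6983

0.6983


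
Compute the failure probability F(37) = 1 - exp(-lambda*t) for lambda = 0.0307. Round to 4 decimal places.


lambda = 0.0307, t = 37
lambda * t = 1.1359
exp(-1.1359) = 0.3211
F(t) = 1 - 0.3211
F(t) = 0.6789

0.6789


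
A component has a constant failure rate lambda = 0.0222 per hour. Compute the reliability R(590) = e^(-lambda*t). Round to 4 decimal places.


lambda = 0.0222
t = 590
lambda * t = 13.098
R(t) = e^(-13.098)
R(t) = 0.0

0.0


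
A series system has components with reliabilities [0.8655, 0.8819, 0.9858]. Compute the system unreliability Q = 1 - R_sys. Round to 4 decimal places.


Components: [0.8655, 0.8819, 0.9858]
After component 1: product = 0.8655
After component 2: product = 0.7633
After component 3: product = 0.7524
R_sys = 0.7524
Q = 1 - 0.7524 = 0.2476

0.2476


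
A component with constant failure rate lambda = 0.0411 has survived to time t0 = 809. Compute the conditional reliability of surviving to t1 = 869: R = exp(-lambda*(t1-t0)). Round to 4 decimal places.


lambda = 0.0411
t0 = 809, t1 = 869
t1 - t0 = 60
lambda * (t1-t0) = 0.0411 * 60 = 2.466
R = exp(-2.466)
R = 0.0849

0.0849


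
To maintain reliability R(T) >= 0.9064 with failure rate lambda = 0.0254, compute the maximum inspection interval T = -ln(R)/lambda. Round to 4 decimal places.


R_target = 0.9064
lambda = 0.0254
-ln(0.9064) = 0.0983
T = 0.0983 / 0.0254
T = 3.8691

3.8691


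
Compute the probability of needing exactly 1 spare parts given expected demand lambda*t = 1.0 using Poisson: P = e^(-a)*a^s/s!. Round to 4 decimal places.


a = 1.0, s = 1
e^(-a) = e^(-1.0) = 0.3679
a^s = 1.0^1 = 1.0
s! = 1
P = 0.3679 * 1.0 / 1
P = 0.3679

0.3679


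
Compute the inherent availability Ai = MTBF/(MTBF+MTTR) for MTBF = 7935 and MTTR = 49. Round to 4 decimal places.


MTBF = 7935
MTTR = 49
MTBF + MTTR = 7984
Ai = 7935 / 7984
Ai = 0.9939

0.9939


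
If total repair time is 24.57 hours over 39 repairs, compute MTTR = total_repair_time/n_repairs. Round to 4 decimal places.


total_repair_time = 24.57
n_repairs = 39
MTTR = 24.57 / 39
MTTR = 0.63

0.63


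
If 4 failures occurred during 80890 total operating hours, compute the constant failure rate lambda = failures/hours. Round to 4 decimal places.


failures = 4
total_hours = 80890
lambda = 4 / 80890
lambda = 0.0

0.0


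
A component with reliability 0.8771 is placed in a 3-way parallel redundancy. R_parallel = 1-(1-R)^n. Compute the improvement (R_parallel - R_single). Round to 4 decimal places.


R_single = 0.8771, n = 3
1 - R_single = 0.1229
(1 - R_single)^n = 0.1229^3 = 0.0019
R_parallel = 1 - 0.0019 = 0.9981
Improvement = 0.9981 - 0.8771
Improvement = 0.121

0.121


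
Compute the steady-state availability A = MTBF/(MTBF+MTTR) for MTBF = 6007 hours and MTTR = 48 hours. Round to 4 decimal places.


MTBF = 6007
MTTR = 48
MTBF + MTTR = 6055
A = 6007 / 6055
A = 0.9921

0.9921


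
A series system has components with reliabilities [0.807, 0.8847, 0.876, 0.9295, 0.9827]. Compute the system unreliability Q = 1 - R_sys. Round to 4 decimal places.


Components: [0.807, 0.8847, 0.876, 0.9295, 0.9827]
After component 1: product = 0.807
After component 2: product = 0.714
After component 3: product = 0.6254
After component 4: product = 0.5813
After component 5: product = 0.5713
R_sys = 0.5713
Q = 1 - 0.5713 = 0.4287

0.4287


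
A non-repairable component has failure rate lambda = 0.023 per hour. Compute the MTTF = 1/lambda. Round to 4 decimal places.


lambda = 0.023
MTTF = 1 / 0.023
MTTF = 43.4783

43.4783


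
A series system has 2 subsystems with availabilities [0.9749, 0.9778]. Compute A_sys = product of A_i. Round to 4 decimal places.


Subsystems: [0.9749, 0.9778]
After subsystem 1 (A=0.9749): product = 0.9749
After subsystem 2 (A=0.9778): product = 0.9533
A_sys = 0.9533

0.9533


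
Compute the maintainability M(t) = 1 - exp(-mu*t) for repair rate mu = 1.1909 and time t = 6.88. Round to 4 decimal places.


mu = 1.1909, t = 6.88
mu * t = 1.1909 * 6.88 = 8.1934
exp(-8.1934) = 0.0003
M(t) = 1 - 0.0003
M(t) = 0.9997

0.9997


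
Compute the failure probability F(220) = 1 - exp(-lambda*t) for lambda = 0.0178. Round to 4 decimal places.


lambda = 0.0178, t = 220
lambda * t = 3.916
exp(-3.916) = 0.0199
F(t) = 1 - 0.0199
F(t) = 0.9801

0.9801


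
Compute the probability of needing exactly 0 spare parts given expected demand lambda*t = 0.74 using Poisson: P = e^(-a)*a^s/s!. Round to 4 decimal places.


a = 0.74, s = 0
e^(-a) = e^(-0.74) = 0.4771
a^s = 0.74^0 = 1.0
s! = 1
P = 0.4771 * 1.0 / 1
P = 0.4771

0.4771


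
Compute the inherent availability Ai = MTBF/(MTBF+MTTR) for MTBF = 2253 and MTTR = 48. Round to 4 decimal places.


MTBF = 2253
MTTR = 48
MTBF + MTTR = 2301
Ai = 2253 / 2301
Ai = 0.9791

0.9791


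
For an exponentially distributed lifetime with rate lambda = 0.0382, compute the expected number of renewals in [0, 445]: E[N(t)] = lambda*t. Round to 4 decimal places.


lambda = 0.0382
t = 445
E[N(t)] = lambda * t
E[N(t)] = 0.0382 * 445
E[N(t)] = 16.999

16.999


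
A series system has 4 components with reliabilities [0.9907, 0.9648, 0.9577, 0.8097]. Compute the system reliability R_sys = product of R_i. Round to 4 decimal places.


Components: [0.9907, 0.9648, 0.9577, 0.8097]
After component 1 (R=0.9907): product = 0.9907
After component 2 (R=0.9648): product = 0.9558
After component 3 (R=0.9577): product = 0.9154
After component 4 (R=0.8097): product = 0.7412
R_sys = 0.7412

0.7412


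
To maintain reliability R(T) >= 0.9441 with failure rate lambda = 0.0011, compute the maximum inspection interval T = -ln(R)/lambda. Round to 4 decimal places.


R_target = 0.9441
lambda = 0.0011
-ln(0.9441) = 0.0575
T = 0.0575 / 0.0011
T = 52.2938

52.2938


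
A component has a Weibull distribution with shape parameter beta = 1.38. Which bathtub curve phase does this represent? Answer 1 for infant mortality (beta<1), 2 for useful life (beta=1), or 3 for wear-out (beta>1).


beta = 1.38
Compare beta to 1:
beta < 1 => infant mortality (phase 1)
beta = 1 => useful life (phase 2)
beta > 1 => wear-out (phase 3)
Since beta = 1.38, this is wear-out (increasing failure rate)
Phase = 3

3


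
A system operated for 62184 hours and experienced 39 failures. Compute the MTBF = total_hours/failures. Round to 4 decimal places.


total_hours = 62184
failures = 39
MTBF = 62184 / 39
MTBF = 1594.4615

1594.4615


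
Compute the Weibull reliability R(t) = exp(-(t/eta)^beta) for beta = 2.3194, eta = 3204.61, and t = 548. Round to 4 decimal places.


beta = 2.3194, eta = 3204.61, t = 548
t/eta = 548 / 3204.61 = 0.171
(t/eta)^beta = 0.171^2.3194 = 0.0166
R(t) = exp(-0.0166)
R(t) = 0.9835

0.9835


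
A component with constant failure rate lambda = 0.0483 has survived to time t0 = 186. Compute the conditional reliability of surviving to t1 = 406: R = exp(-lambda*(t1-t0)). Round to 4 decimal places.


lambda = 0.0483
t0 = 186, t1 = 406
t1 - t0 = 220
lambda * (t1-t0) = 0.0483 * 220 = 10.626
R = exp(-10.626)
R = 0.0

0.0


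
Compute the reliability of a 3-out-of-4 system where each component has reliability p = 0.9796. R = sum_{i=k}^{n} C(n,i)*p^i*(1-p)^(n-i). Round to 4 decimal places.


k = 3, n = 4, p = 0.9796
i=3: C(4,3)=4 * 0.9796^3 * 0.0204^1 = 0.0767
i=4: C(4,4)=1 * 0.9796^4 * 0.0204^0 = 0.9209
R = sum of terms = 0.9976

0.9976


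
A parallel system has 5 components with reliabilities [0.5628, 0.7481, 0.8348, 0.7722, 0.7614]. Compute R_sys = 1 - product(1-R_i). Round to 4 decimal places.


Components: [0.5628, 0.7481, 0.8348, 0.7722, 0.7614]
(1 - 0.5628) = 0.4372, running product = 0.4372
(1 - 0.7481) = 0.2519, running product = 0.1101
(1 - 0.8348) = 0.1652, running product = 0.0182
(1 - 0.7722) = 0.2278, running product = 0.0041
(1 - 0.7614) = 0.2386, running product = 0.001
Product of (1-R_i) = 0.001
R_sys = 1 - 0.001 = 0.999

0.999


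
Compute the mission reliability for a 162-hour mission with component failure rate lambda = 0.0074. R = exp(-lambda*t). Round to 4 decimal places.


lambda = 0.0074
mission_time = 162
lambda * t = 0.0074 * 162 = 1.1988
R = exp(-1.1988)
R = 0.3016

0.3016


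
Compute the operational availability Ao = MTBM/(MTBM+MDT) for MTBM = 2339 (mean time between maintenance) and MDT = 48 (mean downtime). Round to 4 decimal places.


MTBM = 2339
MDT = 48
MTBM + MDT = 2387
Ao = 2339 / 2387
Ao = 0.9799

0.9799


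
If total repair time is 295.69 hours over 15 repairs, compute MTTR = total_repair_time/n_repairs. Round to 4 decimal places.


total_repair_time = 295.69
n_repairs = 15
MTTR = 295.69 / 15
MTTR = 19.7127

19.7127


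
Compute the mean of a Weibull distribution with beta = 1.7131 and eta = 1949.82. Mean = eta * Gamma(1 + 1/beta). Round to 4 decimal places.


beta = 1.7131, eta = 1949.82
1/beta = 0.5837
1 + 1/beta = 1.5837
Gamma(1.5837) = 0.8918
Mean = 1949.82 * 0.8918
Mean = 1738.8247

1738.8247


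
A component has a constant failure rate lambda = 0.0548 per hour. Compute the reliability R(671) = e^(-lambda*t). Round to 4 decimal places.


lambda = 0.0548
t = 671
lambda * t = 36.7708
R(t) = e^(-36.7708)
R(t) = 0.0

0.0


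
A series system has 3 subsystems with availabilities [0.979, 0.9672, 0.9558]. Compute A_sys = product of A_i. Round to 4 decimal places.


Subsystems: [0.979, 0.9672, 0.9558]
After subsystem 1 (A=0.979): product = 0.979
After subsystem 2 (A=0.9672): product = 0.9469
After subsystem 3 (A=0.9558): product = 0.905
A_sys = 0.905

0.905


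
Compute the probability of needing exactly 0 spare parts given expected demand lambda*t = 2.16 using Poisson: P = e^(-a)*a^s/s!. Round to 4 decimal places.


a = 2.16, s = 0
e^(-a) = e^(-2.16) = 0.1153
a^s = 2.16^0 = 1.0
s! = 1
P = 0.1153 * 1.0 / 1
P = 0.1153

0.1153


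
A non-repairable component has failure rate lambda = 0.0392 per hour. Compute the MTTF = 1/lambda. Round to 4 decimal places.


lambda = 0.0392
MTTF = 1 / 0.0392
MTTF = 25.5102

25.5102


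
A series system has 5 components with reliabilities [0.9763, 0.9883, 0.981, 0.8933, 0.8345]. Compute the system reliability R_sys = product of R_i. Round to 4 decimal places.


Components: [0.9763, 0.9883, 0.981, 0.8933, 0.8345]
After component 1 (R=0.9763): product = 0.9763
After component 2 (R=0.9883): product = 0.9649
After component 3 (R=0.981): product = 0.9465
After component 4 (R=0.8933): product = 0.8455
After component 5 (R=0.8345): product = 0.7056
R_sys = 0.7056

0.7056


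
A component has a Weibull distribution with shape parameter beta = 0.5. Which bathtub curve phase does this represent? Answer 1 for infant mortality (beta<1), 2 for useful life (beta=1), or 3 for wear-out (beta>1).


beta = 0.5
Compare beta to 1:
beta < 1 => infant mortality (phase 1)
beta = 1 => useful life (phase 2)
beta > 1 => wear-out (phase 3)
Since beta = 0.5, this is infant mortality (decreasing failure rate)
Phase = 1

1


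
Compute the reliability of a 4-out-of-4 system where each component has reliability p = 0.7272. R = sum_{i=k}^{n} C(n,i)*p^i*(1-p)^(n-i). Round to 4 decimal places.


k = 4, n = 4, p = 0.7272
i=4: C(4,4)=1 * 0.7272^4 * 0.2728^0 = 0.2797
R = sum of terms = 0.2797

0.2797


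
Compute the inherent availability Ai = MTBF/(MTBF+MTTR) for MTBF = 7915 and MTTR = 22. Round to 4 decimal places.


MTBF = 7915
MTTR = 22
MTBF + MTTR = 7937
Ai = 7915 / 7937
Ai = 0.9972

0.9972


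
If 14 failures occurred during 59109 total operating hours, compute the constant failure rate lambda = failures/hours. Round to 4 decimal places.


failures = 14
total_hours = 59109
lambda = 14 / 59109
lambda = 0.0002

0.0002


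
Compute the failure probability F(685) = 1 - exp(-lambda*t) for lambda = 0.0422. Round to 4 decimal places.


lambda = 0.0422, t = 685
lambda * t = 28.907
exp(-28.907) = 0.0
F(t) = 1 - 0.0
F(t) = 1.0

1.0


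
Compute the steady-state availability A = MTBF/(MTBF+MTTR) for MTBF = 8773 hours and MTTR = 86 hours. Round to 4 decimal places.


MTBF = 8773
MTTR = 86
MTBF + MTTR = 8859
A = 8773 / 8859
A = 0.9903

0.9903


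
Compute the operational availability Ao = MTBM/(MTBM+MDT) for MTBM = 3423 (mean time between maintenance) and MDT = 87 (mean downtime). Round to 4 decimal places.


MTBM = 3423
MDT = 87
MTBM + MDT = 3510
Ao = 3423 / 3510
Ao = 0.9752

0.9752


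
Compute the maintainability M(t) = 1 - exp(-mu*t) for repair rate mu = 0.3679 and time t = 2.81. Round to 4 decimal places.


mu = 0.3679, t = 2.81
mu * t = 0.3679 * 2.81 = 1.0338
exp(-1.0338) = 0.3557
M(t) = 1 - 0.3557
M(t) = 0.6443

0.6443


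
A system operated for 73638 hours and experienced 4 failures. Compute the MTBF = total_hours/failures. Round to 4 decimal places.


total_hours = 73638
failures = 4
MTBF = 73638 / 4
MTBF = 18409.5

18409.5


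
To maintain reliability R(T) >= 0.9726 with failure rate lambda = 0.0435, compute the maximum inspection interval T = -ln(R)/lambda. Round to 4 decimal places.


R_target = 0.9726
lambda = 0.0435
-ln(0.9726) = 0.0278
T = 0.0278 / 0.0435
T = 0.6387

0.6387


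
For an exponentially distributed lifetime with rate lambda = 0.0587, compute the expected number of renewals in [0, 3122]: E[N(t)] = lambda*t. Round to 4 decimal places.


lambda = 0.0587
t = 3122
E[N(t)] = lambda * t
E[N(t)] = 0.0587 * 3122
E[N(t)] = 183.2614

183.2614


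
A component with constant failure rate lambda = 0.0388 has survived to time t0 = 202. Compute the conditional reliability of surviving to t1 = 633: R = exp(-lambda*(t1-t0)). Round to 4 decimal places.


lambda = 0.0388
t0 = 202, t1 = 633
t1 - t0 = 431
lambda * (t1-t0) = 0.0388 * 431 = 16.7228
R = exp(-16.7228)
R = 0.0

0.0


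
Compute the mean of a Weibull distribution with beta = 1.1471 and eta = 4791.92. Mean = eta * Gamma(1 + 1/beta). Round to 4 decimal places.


beta = 1.1471, eta = 4791.92
1/beta = 0.8718
1 + 1/beta = 1.8718
Gamma(1.8718) = 0.9524
Mean = 4791.92 * 0.9524
Mean = 4563.8452

4563.8452


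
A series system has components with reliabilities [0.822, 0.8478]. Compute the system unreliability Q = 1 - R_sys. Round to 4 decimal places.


Components: [0.822, 0.8478]
After component 1: product = 0.822
After component 2: product = 0.6969
R_sys = 0.6969
Q = 1 - 0.6969 = 0.3031

0.3031


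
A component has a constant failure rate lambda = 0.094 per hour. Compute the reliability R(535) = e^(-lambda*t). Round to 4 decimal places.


lambda = 0.094
t = 535
lambda * t = 50.29
R(t) = e^(-50.29)
R(t) = 0.0

0.0


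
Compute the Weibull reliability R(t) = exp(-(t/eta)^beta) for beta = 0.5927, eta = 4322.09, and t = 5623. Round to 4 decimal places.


beta = 0.5927, eta = 4322.09, t = 5623
t/eta = 5623 / 4322.09 = 1.301
(t/eta)^beta = 1.301^0.5927 = 1.1688
R(t) = exp(-1.1688)
R(t) = 0.3107

0.3107


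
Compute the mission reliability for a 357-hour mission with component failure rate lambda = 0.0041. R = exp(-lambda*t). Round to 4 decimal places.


lambda = 0.0041
mission_time = 357
lambda * t = 0.0041 * 357 = 1.4637
R = exp(-1.4637)
R = 0.2314

0.2314


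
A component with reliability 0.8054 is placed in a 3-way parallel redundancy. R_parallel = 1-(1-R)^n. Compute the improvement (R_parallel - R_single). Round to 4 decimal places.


R_single = 0.8054, n = 3
1 - R_single = 0.1946
(1 - R_single)^n = 0.1946^3 = 0.0074
R_parallel = 1 - 0.0074 = 0.9926
Improvement = 0.9926 - 0.8054
Improvement = 0.1872

0.1872


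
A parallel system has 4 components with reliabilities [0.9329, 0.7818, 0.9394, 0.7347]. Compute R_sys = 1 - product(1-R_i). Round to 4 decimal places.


Components: [0.9329, 0.7818, 0.9394, 0.7347]
(1 - 0.9329) = 0.0671, running product = 0.0671
(1 - 0.7818) = 0.2182, running product = 0.0146
(1 - 0.9394) = 0.0606, running product = 0.0009
(1 - 0.7347) = 0.2653, running product = 0.0002
Product of (1-R_i) = 0.0002
R_sys = 1 - 0.0002 = 0.9998

0.9998


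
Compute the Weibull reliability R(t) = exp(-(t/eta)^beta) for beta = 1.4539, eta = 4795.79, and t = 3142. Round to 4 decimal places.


beta = 1.4539, eta = 4795.79, t = 3142
t/eta = 3142 / 4795.79 = 0.6552
(t/eta)^beta = 0.6552^1.4539 = 0.5407
R(t) = exp(-0.5407)
R(t) = 0.5823

0.5823


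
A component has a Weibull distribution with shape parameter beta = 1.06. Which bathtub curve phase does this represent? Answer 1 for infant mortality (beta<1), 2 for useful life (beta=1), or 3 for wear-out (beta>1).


beta = 1.06
Compare beta to 1:
beta < 1 => infant mortality (phase 1)
beta = 1 => useful life (phase 2)
beta > 1 => wear-out (phase 3)
Since beta = 1.06, this is wear-out (increasing failure rate)
Phase = 3

3


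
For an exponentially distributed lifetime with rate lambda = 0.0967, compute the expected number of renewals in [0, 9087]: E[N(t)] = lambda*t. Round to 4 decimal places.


lambda = 0.0967
t = 9087
E[N(t)] = lambda * t
E[N(t)] = 0.0967 * 9087
E[N(t)] = 878.7129

878.7129


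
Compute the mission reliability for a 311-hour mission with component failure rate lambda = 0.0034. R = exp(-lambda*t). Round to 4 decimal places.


lambda = 0.0034
mission_time = 311
lambda * t = 0.0034 * 311 = 1.0574
R = exp(-1.0574)
R = 0.3474

0.3474


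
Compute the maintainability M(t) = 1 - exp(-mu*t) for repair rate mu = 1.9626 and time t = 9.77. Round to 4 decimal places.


mu = 1.9626, t = 9.77
mu * t = 1.9626 * 9.77 = 19.1746
exp(-19.1746) = 0.0
M(t) = 1 - 0.0
M(t) = 1.0

1.0


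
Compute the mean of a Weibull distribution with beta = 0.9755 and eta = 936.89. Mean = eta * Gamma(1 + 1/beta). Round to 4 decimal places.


beta = 0.9755, eta = 936.89
1/beta = 1.0251
1 + 1/beta = 2.0251
Gamma(2.0251) = 1.0109
Mean = 936.89 * 1.0109
Mean = 947.0829

947.0829


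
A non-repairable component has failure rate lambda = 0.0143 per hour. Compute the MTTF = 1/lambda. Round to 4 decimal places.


lambda = 0.0143
MTTF = 1 / 0.0143
MTTF = 69.9301

69.9301


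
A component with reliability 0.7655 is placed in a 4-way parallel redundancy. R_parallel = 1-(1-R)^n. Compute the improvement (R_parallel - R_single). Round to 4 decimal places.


R_single = 0.7655, n = 4
1 - R_single = 0.2345
(1 - R_single)^n = 0.2345^4 = 0.003
R_parallel = 1 - 0.003 = 0.997
Improvement = 0.997 - 0.7655
Improvement = 0.2315

0.2315


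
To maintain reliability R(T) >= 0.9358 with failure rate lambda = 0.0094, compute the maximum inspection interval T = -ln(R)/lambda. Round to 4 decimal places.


R_target = 0.9358
lambda = 0.0094
-ln(0.9358) = 0.0664
T = 0.0664 / 0.0094
T = 7.0589

7.0589


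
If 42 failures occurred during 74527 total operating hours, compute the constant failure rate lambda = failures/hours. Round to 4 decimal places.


failures = 42
total_hours = 74527
lambda = 42 / 74527
lambda = 0.0006

0.0006
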